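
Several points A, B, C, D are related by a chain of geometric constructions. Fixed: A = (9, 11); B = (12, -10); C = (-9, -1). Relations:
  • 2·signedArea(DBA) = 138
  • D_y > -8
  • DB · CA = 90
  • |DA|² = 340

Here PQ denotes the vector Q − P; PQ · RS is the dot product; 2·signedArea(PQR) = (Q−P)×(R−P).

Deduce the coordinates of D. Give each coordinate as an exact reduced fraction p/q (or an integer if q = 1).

D = (5, -7)

1. D_x = 5  [2·signedArea(DBA) = 138 ∩ DB · CA = 90]
2. D_y = -7  [2·signedArea(DBA) = 138 ∩ DB · CA = 90]
   → D = (5, -7)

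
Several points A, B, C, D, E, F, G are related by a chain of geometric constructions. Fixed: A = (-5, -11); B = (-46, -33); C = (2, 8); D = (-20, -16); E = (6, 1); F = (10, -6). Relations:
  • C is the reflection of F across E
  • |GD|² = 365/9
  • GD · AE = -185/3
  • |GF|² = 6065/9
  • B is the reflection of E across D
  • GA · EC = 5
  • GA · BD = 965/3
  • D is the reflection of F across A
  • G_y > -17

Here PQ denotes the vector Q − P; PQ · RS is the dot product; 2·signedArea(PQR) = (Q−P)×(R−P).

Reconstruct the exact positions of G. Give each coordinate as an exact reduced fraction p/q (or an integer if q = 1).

G = (-41/3, -50/3)

1. G_x = -41/3  [GA · BD = 965/3 ∩ GA · EC = 5]
2. G_y = -50/3  [GA · BD = 965/3 ∩ GA · EC = 5]
   → G = (-41/3, -50/3)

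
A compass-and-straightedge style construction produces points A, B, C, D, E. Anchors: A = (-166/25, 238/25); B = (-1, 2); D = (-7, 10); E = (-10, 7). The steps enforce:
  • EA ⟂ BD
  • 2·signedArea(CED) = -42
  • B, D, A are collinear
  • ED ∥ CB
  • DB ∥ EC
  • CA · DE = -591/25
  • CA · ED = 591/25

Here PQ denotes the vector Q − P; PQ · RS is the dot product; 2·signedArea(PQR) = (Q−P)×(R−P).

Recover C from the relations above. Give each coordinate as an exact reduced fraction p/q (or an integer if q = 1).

1. C_x = -4  [ED ∥ CB ∩ DB ∥ EC]
2. C_y = -1  [ED ∥ CB ∩ DB ∥ EC]
   → C = (-4, -1)

C = (-4, -1)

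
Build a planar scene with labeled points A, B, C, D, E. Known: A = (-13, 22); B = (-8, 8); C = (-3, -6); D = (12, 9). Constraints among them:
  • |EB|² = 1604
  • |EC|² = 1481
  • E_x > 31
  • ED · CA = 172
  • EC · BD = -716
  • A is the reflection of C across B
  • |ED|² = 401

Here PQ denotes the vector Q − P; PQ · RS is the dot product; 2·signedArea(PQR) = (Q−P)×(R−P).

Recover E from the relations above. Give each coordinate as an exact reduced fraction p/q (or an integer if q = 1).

1. E_x = 32  [EC · BD = -716 ∩ ED · CA = 172]
2. E_y = 10  [EC · BD = -716 ∩ ED · CA = 172]
   → E = (32, 10)

E = (32, 10)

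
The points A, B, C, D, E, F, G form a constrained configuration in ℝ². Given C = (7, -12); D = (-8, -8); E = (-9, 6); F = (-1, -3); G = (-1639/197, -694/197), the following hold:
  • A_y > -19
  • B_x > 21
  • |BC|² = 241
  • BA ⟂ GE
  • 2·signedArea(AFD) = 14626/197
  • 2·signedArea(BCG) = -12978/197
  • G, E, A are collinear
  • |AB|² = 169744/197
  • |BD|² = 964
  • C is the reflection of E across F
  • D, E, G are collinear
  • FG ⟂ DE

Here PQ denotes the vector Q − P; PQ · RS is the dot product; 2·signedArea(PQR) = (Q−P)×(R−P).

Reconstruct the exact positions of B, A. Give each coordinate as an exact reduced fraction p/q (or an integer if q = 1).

1. B_x = 22  [line -1670/197·x + -3018/197·y + -11548/197 = 0 ∩ |BC|² = 241]
2. B_y = -16  [line -1670/197·x + -3018/197·y + -11548/197 = 0 ∩ |BC|² = 241]
   → B = (22, -16)
3. A_x = -1434/197  [G, E, A are collinear ∩ BA ⟂ GE]
4. A_y = -3564/197  [G, E, A are collinear ∩ BA ⟂ GE]
   → A = (-1434/197, -3564/197)

A = (-1434/197, -3564/197)
B = (22, -16)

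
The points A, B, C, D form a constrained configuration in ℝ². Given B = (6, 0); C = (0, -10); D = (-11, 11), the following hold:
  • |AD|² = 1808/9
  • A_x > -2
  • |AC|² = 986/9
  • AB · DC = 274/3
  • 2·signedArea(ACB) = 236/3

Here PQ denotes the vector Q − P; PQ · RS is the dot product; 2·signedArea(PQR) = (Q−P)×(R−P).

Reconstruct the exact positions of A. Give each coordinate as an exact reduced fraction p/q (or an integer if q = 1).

1. A_x = -5/3  [2·signedArea(ACB) = 236/3 ∩ AB · DC = 274/3]
2. A_y = 1/3  [2·signedArea(ACB) = 236/3 ∩ AB · DC = 274/3]
   → A = (-5/3, 1/3)

A = (-5/3, 1/3)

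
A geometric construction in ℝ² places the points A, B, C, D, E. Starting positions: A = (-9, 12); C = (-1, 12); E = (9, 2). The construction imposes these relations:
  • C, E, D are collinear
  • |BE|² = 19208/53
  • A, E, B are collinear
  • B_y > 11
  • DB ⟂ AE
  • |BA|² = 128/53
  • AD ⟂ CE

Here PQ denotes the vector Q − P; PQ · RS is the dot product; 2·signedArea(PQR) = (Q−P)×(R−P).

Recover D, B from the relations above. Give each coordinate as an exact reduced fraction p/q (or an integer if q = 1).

B = (-405/53, 596/53)
D = (-5, 16)

1. D_x = -5  [C, E, D are collinear ∩ AD ⟂ CE]
2. D_y = 16  [C, E, D are collinear ∩ AD ⟂ CE]
   → D = (-5, 16)
3. B_x = -405/53  [A, E, B are collinear ∩ DB ⟂ AE]
4. B_y = 596/53  [A, E, B are collinear ∩ DB ⟂ AE]
   → B = (-405/53, 596/53)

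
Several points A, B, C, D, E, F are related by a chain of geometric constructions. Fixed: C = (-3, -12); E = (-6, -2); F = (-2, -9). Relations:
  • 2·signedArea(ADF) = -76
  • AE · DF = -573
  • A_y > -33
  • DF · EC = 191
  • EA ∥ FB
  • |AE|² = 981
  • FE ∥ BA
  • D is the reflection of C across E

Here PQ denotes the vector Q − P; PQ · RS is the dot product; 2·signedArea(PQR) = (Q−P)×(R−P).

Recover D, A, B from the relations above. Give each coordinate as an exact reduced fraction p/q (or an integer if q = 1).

A = (3, -32)
B = (7, -39)
D = (-9, 8)

1. D_x = -9  [D is the reflection of C across E]
2. D_y = 8  [D is the reflection of C across E]
   → D = (-9, 8)
3. A_x = 3  [AE · DF = -573 ∩ 2·signedArea(ADF) = -76]
4. A_y = -32  [AE · DF = -573 ∩ 2·signedArea(ADF) = -76]
   → A = (3, -32)
5. B_x = 7  [FE ∥ BA ∩ EA ∥ FB]
6. B_y = -39  [FE ∥ BA ∩ EA ∥ FB]
   → B = (7, -39)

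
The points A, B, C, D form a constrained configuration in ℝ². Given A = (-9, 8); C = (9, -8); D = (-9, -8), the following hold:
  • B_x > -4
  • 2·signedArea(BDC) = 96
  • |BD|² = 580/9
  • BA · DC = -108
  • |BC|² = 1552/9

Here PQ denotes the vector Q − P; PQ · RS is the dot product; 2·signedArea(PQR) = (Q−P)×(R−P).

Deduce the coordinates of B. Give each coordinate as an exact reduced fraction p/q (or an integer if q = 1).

B = (-3, -8/3)

1. B_x = -3  [2·signedArea(BDC) = 96 ∩ BA · DC = -108]
2. B_y = -8/3  [2·signedArea(BDC) = 96 ∩ BA · DC = -108]
   → B = (-3, -8/3)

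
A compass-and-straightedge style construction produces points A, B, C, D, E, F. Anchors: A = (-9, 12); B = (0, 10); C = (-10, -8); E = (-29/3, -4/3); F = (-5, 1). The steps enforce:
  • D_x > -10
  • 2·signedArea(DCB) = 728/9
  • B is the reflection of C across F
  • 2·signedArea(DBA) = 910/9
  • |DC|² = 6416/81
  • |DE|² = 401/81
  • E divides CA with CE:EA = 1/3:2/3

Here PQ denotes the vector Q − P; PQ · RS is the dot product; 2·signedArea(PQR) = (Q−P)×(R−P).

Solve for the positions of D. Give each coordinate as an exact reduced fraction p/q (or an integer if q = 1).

D = (-86/9, 8/9)

1. D_x = -86/9  [2·signedArea(DBA) = 910/9 ∩ 2·signedArea(DCB) = 728/9]
2. D_y = 8/9  [2·signedArea(DBA) = 910/9 ∩ 2·signedArea(DCB) = 728/9]
   → D = (-86/9, 8/9)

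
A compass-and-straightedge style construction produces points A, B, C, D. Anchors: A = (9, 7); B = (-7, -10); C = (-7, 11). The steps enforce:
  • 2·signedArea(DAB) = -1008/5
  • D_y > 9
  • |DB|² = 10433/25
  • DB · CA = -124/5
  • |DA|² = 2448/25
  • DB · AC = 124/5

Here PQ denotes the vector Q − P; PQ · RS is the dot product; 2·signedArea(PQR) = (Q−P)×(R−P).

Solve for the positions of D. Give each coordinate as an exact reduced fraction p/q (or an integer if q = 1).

D = (-3/5, 47/5)

1. D_x = -3/5  [DB · CA = -124/5 ∩ 2·signedArea(DAB) = -1008/5]
2. D_y = 47/5  [DB · CA = -124/5 ∩ 2·signedArea(DAB) = -1008/5]
   → D = (-3/5, 47/5)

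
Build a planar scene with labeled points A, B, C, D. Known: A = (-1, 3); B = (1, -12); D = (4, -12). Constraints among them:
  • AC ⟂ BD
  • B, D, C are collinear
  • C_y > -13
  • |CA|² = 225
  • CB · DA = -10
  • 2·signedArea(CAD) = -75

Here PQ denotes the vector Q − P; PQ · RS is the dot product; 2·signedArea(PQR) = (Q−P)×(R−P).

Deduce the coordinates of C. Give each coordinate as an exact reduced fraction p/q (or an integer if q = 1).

C = (-1, -12)

1. C_x = -1  [B, D, C are collinear ∩ AC ⟂ BD]
2. C_y = -12  [B, D, C are collinear ∩ AC ⟂ BD]
   → C = (-1, -12)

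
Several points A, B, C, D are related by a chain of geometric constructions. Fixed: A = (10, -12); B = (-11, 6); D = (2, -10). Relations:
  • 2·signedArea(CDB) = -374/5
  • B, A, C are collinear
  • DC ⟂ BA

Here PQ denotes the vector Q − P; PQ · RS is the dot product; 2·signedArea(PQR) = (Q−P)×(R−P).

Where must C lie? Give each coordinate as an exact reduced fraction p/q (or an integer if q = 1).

C = (22/5, -36/5)

1. C_x = 22/5  [B, A, C are collinear ∩ DC ⟂ BA]
2. C_y = -36/5  [B, A, C are collinear ∩ DC ⟂ BA]
   → C = (22/5, -36/5)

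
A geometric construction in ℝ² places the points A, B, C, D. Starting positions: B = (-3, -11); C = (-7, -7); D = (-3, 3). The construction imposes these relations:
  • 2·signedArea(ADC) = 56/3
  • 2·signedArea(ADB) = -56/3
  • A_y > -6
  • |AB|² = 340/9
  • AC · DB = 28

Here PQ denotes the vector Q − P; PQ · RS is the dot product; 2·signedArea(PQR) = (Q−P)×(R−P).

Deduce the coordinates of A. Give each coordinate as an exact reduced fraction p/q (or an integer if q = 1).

1. A_x = -13/3  [2·signedArea(ADB) = -56/3 ∩ 2·signedArea(ADC) = 56/3]
2. A_y = -5  [2·signedArea(ADB) = -56/3 ∩ 2·signedArea(ADC) = 56/3]
   → A = (-13/3, -5)

A = (-13/3, -5)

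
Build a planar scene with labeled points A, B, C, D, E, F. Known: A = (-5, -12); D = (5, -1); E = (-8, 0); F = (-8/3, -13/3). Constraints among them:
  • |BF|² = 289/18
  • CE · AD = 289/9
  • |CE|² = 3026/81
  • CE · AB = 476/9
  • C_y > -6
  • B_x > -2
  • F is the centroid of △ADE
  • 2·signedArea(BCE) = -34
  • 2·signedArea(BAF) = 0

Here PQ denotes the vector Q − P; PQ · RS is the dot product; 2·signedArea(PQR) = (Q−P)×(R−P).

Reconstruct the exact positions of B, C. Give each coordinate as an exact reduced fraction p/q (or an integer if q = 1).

1. B_x = -3/2  [line -23/3·x + 7/3·y + -31/3 = 0 ∩ |BF|² = 289/18]
2. B_y = -1/2  [line -23/3·x + 7/3·y + -31/3 = 0 ∩ |BF|² = 289/18]
   → B = (-3/2, -1/2)
3. C_x = -47/9  [CE · AD = 289/9 ∩ 2·signedArea(BCE) = -34]
4. C_y = -49/9  [CE · AD = 289/9 ∩ 2·signedArea(BCE) = -34]
   → C = (-47/9, -49/9)

B = (-3/2, -1/2)
C = (-47/9, -49/9)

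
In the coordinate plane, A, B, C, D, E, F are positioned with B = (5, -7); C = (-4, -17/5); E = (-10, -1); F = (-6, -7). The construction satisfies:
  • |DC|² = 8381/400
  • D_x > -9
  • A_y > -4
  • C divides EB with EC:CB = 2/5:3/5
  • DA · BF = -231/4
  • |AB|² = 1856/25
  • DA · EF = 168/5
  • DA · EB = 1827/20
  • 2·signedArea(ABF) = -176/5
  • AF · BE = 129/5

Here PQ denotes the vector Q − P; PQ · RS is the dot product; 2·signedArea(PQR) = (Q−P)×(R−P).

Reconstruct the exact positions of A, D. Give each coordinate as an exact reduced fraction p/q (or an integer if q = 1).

A = (-3, -19/5)
D = (-33/4, -17/10)

1. A_x = -3  [2·signedArea(ABF) = -176/5 ∩ AF · BE = 129/5]
2. A_y = -19/5  [2·signedArea(ABF) = -176/5 ∩ AF · BE = 129/5]
   → A = (-3, -19/5)
3. D_x = -33/4  [DA · EB = 1827/20 ∩ DA · EF = 168/5]
4. D_y = -17/10  [DA · EB = 1827/20 ∩ DA · EF = 168/5]
   → D = (-33/4, -17/10)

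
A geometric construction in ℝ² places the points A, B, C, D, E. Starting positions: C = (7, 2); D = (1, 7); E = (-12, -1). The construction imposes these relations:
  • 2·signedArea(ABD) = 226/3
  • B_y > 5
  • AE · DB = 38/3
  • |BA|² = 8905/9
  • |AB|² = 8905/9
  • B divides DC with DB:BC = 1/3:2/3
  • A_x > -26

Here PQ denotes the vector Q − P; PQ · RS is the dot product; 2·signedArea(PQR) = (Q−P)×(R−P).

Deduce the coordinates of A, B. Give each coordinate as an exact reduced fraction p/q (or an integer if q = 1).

1. B_x = 3  [B divides DC with DB:BC = 1/3:2/3]
2. B_y = 16/3  [B divides DC with DB:BC = 1/3:2/3]
   → B = (3, 16/3)
3. A_x = -25  [2·signedArea(ABD) = 226/3 ∩ AE · DB = 38/3]
4. A_y = -9  [2·signedArea(ABD) = 226/3 ∩ AE · DB = 38/3]
   → A = (-25, -9)

A = (-25, -9)
B = (3, 16/3)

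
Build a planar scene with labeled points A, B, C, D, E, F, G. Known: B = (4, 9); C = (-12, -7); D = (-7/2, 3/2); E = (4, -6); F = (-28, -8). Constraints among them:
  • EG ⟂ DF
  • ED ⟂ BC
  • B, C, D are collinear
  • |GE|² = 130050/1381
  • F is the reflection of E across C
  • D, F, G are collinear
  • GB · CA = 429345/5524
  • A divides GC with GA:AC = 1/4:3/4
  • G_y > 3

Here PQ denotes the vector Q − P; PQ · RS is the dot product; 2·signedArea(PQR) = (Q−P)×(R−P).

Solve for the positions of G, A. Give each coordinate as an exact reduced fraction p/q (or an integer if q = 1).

A = (-14535/5524, 740/1381)
G = (679/1381, 4209/1381)

1. G_x = 679/1381  [D, F, G are collinear ∩ EG ⟂ DF]
2. G_y = 4209/1381  [D, F, G are collinear ∩ EG ⟂ DF]
   → G = (679/1381, 4209/1381)
3. A_x = -14535/5524  [A divides GC with GA:AC = 1/4:3/4]
4. A_y = 740/1381  [A divides GC with GA:AC = 1/4:3/4]
   → A = (-14535/5524, 740/1381)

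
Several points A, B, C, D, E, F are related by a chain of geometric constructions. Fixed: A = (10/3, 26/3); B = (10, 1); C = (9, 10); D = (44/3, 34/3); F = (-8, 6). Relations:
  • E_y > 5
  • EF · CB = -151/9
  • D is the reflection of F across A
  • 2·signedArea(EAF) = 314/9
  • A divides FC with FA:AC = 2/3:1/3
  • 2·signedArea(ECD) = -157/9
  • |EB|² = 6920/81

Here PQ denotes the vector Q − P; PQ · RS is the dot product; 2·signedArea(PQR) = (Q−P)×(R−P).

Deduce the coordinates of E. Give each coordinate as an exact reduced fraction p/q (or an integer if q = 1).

1. E_x = 16/9  [EF · CB = -151/9 ∩ 2·signedArea(ECD) = -157/9]
2. E_y = 47/9  [EF · CB = -151/9 ∩ 2·signedArea(ECD) = -157/9]
   → E = (16/9, 47/9)

E = (16/9, 47/9)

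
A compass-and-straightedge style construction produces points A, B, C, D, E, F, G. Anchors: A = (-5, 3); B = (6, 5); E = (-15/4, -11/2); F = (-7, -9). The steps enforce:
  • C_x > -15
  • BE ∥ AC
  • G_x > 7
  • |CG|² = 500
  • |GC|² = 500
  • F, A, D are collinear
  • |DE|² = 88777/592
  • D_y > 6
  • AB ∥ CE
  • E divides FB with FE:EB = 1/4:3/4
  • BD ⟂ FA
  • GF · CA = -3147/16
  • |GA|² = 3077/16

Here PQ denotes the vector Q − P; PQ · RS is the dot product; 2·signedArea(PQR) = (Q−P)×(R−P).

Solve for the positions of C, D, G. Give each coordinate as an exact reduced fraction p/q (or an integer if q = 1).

C = (-59/4, -15/2)
D = (-162/37, 249/37)
G = (29/4, -7/2)

1. C_x = -59/4  [AB ∥ CE ∩ BE ∥ AC]
2. C_y = -15/2  [AB ∥ CE ∩ BE ∥ AC]
   → C = (-59/4, -15/2)
3. D_x = -162/37  [F, A, D are collinear ∩ BD ⟂ FA]
4. D_y = 249/37  [F, A, D are collinear ∩ BD ⟂ FA]
   → D = (-162/37, 249/37)
5. G_x = 29/4  [line -39/4·x + -21/2·y + 543/16 = 0 ∩ |GC|² = 500]
6. G_y = -7/2  [line -39/4·x + -21/2·y + 543/16 = 0 ∩ |GC|² = 500]
   → G = (29/4, -7/2)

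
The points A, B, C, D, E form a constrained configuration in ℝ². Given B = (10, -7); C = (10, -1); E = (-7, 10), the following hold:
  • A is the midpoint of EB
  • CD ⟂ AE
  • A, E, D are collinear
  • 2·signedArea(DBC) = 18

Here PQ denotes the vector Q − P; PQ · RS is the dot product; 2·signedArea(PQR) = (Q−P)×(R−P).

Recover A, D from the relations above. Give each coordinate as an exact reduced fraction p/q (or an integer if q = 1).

1. A_x = 3/2  [A is the midpoint of EB]
2. A_y = 3/2  [A is the midpoint of EB]
   → A = (3/2, 3/2)
3. D_x = 7  [A, E, D are collinear ∩ CD ⟂ AE]
4. D_y = -4  [A, E, D are collinear ∩ CD ⟂ AE]
   → D = (7, -4)

A = (3/2, 3/2)
D = (7, -4)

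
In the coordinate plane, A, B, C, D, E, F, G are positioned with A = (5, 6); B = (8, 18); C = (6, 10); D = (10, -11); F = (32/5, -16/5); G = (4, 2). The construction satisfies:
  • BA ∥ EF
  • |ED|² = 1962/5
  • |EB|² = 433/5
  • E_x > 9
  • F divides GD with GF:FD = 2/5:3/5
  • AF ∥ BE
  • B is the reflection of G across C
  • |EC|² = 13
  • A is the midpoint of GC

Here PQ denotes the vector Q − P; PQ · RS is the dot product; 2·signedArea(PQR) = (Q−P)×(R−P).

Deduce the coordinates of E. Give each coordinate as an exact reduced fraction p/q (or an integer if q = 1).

E = (47/5, 44/5)

1. E_x = 47/5  [BA ∥ EF ∩ AF ∥ BE]
2. E_y = 44/5  [BA ∥ EF ∩ AF ∥ BE]
   → E = (47/5, 44/5)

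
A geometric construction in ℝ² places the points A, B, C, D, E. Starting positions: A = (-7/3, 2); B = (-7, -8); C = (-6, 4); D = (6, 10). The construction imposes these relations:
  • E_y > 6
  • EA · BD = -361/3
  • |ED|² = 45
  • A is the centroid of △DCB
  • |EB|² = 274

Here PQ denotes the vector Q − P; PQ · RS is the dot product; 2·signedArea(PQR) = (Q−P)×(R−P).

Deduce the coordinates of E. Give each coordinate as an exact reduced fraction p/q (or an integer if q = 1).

E = (0, 7)

1. E_x = 0  [line -13·x + -18·y + 126 = 0 ∩ |ED|² = 45]
2. E_y = 7  [line -13·x + -18·y + 126 = 0 ∩ |ED|² = 45]
   → E = (0, 7)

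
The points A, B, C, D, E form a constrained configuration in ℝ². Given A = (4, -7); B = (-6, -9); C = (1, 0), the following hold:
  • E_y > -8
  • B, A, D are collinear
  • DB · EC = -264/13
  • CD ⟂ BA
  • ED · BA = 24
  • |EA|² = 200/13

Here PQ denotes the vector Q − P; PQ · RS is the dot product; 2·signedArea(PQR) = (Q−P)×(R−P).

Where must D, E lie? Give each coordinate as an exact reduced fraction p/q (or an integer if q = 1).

1. D_x = 32/13  [B, A, D are collinear ∩ CD ⟂ BA]
2. D_y = -95/13  [B, A, D are collinear ∩ CD ⟂ BA]
   → D = (32/13, -95/13)
3. E_x = 2/13  [line -10·x + -2·y + -14 = 0 ∩ |EA|² = 200/13]
4. E_y = -101/13  [line -10·x + -2·y + -14 = 0 ∩ |EA|² = 200/13]
   → E = (2/13, -101/13)

D = (32/13, -95/13)
E = (2/13, -101/13)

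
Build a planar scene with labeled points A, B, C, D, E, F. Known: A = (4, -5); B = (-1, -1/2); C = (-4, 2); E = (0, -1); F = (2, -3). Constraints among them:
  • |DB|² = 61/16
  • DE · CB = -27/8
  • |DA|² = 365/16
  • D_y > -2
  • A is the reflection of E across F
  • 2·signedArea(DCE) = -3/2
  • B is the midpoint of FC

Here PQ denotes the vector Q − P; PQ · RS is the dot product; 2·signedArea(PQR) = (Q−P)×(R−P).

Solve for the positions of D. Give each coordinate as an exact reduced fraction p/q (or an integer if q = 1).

D = (1/2, -7/4)

1. D_x = 1/2  [2·signedArea(DCE) = -3/2 ∩ DE · CB = -27/8]
2. D_y = -7/4  [2·signedArea(DCE) = -3/2 ∩ DE · CB = -27/8]
   → D = (1/2, -7/4)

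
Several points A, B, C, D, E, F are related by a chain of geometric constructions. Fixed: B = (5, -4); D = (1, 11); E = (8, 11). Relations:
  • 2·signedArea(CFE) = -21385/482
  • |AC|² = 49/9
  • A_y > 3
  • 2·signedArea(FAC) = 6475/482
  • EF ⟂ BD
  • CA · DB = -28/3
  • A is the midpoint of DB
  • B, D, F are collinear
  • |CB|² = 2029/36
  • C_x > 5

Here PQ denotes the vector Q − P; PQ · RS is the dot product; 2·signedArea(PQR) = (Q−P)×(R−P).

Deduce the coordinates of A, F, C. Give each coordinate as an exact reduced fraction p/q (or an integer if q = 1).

A = (3, 7/2)
C = (16/3, 7/2)
F = (353/241, 2231/241)

1. A_x = 3  [A is the midpoint of DB]
2. A_y = 7/2  [A is the midpoint of DB]
   → A = (3, 7/2)
3. F_x = 353/241  [B, D, F are collinear ∩ EF ⟂ BD]
4. F_y = 2231/241  [B, D, F are collinear ∩ EF ⟂ BD]
   → F = (353/241, 2231/241)
5. C_x = 16/3  [2·signedArea(CFE) = -21385/482 ∩ 2·signedArea(FAC) = 6475/482]
6. C_y = 7/2  [2·signedArea(CFE) = -21385/482 ∩ 2·signedArea(FAC) = 6475/482]
   → C = (16/3, 7/2)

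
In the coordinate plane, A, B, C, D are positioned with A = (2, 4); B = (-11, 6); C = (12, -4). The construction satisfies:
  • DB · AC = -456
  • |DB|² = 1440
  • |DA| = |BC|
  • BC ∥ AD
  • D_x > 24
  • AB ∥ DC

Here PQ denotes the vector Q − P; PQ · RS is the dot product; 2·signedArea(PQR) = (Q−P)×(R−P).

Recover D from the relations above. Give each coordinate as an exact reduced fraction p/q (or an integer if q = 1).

D = (25, -6)

1. D_x = 25  [AB ∥ DC ∩ BC ∥ AD]
2. D_y = -6  [AB ∥ DC ∩ BC ∥ AD]
   → D = (25, -6)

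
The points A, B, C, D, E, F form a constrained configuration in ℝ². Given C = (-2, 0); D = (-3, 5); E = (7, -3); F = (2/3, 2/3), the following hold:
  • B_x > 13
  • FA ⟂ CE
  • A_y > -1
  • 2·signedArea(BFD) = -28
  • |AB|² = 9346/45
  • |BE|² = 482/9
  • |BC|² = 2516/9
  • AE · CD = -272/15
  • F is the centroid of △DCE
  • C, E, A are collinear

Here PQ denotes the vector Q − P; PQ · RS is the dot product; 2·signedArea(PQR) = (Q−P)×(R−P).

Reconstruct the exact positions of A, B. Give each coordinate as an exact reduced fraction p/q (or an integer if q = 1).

A = (1/5, -11/15)
B = (40/3, -20/3)

1. A_x = 1/5  [C, E, A are collinear ∩ FA ⟂ CE]
2. A_y = -11/15  [C, E, A are collinear ∩ FA ⟂ CE]
   → A = (1/5, -11/15)
3. B_x = 40/3  [line -13/3·x + -11/3·y + 100/3 = 0 ∩ |BC|² = 2516/9]
4. B_y = -20/3  [line -13/3·x + -11/3·y + 100/3 = 0 ∩ |BC|² = 2516/9]
   → B = (40/3, -20/3)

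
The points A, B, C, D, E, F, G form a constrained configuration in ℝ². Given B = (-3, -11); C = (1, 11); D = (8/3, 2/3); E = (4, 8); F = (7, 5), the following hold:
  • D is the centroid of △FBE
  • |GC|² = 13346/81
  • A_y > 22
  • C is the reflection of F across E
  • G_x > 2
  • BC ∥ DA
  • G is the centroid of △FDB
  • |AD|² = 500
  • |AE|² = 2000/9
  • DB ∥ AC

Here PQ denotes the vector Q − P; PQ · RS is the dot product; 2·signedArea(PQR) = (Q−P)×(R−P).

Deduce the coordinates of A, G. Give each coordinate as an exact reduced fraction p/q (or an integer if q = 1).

1. A_x = 20/3  [DB ∥ AC ∩ BC ∥ DA]
2. A_y = 68/3  [DB ∥ AC ∩ BC ∥ DA]
   → A = (20/3, 68/3)
3. G_x = 20/9  [G is the centroid of △FDB]
4. G_y = -16/9  [G is the centroid of △FDB]
   → G = (20/9, -16/9)

A = (20/3, 68/3)
G = (20/9, -16/9)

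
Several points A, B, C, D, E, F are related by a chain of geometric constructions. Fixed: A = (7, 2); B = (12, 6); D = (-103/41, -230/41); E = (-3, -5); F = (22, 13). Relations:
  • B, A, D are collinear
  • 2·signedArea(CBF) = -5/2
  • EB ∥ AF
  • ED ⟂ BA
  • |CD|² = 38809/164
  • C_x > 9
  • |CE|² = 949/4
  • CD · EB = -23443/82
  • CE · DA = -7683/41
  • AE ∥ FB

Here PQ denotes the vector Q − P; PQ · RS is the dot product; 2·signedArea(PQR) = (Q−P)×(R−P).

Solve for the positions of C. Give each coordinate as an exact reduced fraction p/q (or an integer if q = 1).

C = (19/2, 4)

1. C_x = 19/2  [CD · EB = -23443/82 ∩ 2·signedArea(CBF) = -5/2]
2. C_y = 4  [CD · EB = -23443/82 ∩ 2·signedArea(CBF) = -5/2]
   → C = (19/2, 4)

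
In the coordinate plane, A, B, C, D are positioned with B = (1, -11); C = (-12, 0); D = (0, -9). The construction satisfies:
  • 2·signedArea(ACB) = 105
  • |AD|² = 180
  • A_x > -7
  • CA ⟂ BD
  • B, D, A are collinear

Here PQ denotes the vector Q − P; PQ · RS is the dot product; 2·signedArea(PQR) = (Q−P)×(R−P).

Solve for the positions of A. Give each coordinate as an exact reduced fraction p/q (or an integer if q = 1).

A = (-6, 3)

1. A_x = -6  [B, D, A are collinear ∩ CA ⟂ BD]
2. A_y = 3  [B, D, A are collinear ∩ CA ⟂ BD]
   → A = (-6, 3)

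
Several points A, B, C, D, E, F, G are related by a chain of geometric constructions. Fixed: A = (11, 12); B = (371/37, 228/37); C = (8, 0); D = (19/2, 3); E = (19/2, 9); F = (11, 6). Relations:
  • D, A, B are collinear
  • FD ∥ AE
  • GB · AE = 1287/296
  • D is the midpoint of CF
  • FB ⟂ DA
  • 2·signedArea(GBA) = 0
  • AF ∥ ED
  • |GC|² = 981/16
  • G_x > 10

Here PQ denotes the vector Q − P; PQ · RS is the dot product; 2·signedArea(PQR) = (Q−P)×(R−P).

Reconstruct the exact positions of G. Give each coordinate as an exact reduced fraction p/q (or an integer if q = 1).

G = (41/4, 15/2)

1. G_x = 41/4  [2·signedArea(GBA) = 0 ∩ GB · AE = 1287/296]
2. G_y = 15/2  [2·signedArea(GBA) = 0 ∩ GB · AE = 1287/296]
   → G = (41/4, 15/2)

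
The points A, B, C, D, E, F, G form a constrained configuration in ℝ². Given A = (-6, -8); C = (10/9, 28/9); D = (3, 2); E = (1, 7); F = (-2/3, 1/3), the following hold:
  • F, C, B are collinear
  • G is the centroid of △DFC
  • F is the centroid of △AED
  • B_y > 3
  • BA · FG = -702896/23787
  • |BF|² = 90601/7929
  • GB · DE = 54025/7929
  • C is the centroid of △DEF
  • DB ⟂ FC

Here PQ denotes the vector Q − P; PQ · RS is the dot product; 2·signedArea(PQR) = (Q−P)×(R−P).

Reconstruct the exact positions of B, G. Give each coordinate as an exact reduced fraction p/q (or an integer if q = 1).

B = (1018/881, 2802/881)
G = (31/27, 49/27)

1. B_x = 1018/881  [F, C, B are collinear ∩ DB ⟂ FC]
2. B_y = 2802/881  [F, C, B are collinear ∩ DB ⟂ FC]
   → B = (1018/881, 2802/881)
3. G_x = 31/27  [G is the centroid of △DFC]
4. G_y = 49/27  [G is the centroid of △DFC]
   → G = (31/27, 49/27)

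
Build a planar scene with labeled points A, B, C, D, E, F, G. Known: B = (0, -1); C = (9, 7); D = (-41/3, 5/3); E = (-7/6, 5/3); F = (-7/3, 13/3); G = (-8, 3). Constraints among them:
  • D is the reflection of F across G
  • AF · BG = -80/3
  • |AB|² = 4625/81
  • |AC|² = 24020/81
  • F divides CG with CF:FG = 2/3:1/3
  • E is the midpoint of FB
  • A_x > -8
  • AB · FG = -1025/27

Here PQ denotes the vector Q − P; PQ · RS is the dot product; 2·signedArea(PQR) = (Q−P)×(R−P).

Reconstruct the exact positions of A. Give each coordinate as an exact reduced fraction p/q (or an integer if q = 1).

A = (-65/9, 11/9)

1. A_x = -65/9  [AB · FG = -1025/27 ∩ AF · BG = -80/3]
2. A_y = 11/9  [AB · FG = -1025/27 ∩ AF · BG = -80/3]
   → A = (-65/9, 11/9)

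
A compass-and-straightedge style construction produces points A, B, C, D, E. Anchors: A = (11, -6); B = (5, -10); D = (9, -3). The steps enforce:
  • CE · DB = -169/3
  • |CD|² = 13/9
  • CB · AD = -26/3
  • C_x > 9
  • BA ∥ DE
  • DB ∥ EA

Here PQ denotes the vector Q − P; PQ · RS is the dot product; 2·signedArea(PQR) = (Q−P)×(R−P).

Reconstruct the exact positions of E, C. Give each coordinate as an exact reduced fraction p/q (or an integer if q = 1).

1. E_x = 15  [DB ∥ EA ∩ BA ∥ DE]
2. E_y = 1  [DB ∥ EA ∩ BA ∥ DE]
   → E = (15, 1)
3. C_x = 29/3  [CE · DB = -169/3 ∩ CB · AD = -26/3]
4. C_y = -4  [CE · DB = -169/3 ∩ CB · AD = -26/3]
   → C = (29/3, -4)

C = (29/3, -4)
E = (15, 1)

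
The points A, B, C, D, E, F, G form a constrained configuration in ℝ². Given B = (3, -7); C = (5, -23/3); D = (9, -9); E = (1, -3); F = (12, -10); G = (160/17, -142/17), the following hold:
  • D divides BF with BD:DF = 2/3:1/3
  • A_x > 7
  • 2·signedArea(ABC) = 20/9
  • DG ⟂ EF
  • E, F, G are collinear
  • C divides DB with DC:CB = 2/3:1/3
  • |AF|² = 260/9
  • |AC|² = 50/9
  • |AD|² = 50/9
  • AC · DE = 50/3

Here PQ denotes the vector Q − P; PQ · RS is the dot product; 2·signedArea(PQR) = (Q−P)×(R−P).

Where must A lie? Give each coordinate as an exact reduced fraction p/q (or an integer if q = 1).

1. A_x = 22/3  [2·signedArea(ABC) = 20/9 ∩ AC · DE = 50/3]
2. A_y = -22/3  [2·signedArea(ABC) = 20/9 ∩ AC · DE = 50/3]
   → A = (22/3, -22/3)

A = (22/3, -22/3)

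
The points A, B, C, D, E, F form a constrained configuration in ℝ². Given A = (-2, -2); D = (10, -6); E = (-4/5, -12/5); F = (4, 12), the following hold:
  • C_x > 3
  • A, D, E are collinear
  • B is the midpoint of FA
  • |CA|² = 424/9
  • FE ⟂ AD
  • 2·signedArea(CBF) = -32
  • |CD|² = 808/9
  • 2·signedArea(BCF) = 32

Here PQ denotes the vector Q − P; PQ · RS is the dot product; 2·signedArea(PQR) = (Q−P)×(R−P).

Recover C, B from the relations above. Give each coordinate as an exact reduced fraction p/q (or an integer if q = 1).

1. B_x = 1  [B is the midpoint of FA]
2. B_y = 5  [B is the midpoint of FA]
   → B = (1, 5)
3. C_x = 4  [line -7·x + 3·y + 24 = 0 ∩ |CD|² = 808/9]
4. C_y = 4/3  [line -7·x + 3·y + 24 = 0 ∩ |CD|² = 808/9]
   → C = (4, 4/3)

B = (1, 5)
C = (4, 4/3)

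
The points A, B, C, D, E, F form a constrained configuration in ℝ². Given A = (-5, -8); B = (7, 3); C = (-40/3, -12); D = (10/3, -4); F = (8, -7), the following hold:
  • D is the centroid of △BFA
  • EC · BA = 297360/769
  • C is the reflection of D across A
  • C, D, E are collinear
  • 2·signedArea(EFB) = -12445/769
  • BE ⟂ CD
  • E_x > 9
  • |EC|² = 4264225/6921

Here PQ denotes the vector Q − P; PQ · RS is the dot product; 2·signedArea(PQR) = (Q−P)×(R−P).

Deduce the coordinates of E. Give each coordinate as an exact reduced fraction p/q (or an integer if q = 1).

1. E_x = 6955/769  [C, D, E are collinear ∩ BE ⟂ CD]
2. E_y = -968/769  [C, D, E are collinear ∩ BE ⟂ CD]
   → E = (6955/769, -968/769)

E = (6955/769, -968/769)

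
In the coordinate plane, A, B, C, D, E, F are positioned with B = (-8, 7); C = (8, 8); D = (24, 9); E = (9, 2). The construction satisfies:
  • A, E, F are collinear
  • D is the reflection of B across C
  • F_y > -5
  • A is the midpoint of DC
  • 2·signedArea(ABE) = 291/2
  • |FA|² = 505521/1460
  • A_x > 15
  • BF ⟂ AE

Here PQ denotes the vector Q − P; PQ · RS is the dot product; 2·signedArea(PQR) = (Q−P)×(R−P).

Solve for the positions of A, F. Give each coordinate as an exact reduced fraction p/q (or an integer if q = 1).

A = (16, 17/2)
F = (863/365, -1519/365)

1. A_x = 16  [A is the midpoint of DC]
2. A_y = 17/2  [A is the midpoint of DC]
   → A = (16, 17/2)
3. F_x = 863/365  [A, E, F are collinear ∩ BF ⟂ AE]
4. F_y = -1519/365  [A, E, F are collinear ∩ BF ⟂ AE]
   → F = (863/365, -1519/365)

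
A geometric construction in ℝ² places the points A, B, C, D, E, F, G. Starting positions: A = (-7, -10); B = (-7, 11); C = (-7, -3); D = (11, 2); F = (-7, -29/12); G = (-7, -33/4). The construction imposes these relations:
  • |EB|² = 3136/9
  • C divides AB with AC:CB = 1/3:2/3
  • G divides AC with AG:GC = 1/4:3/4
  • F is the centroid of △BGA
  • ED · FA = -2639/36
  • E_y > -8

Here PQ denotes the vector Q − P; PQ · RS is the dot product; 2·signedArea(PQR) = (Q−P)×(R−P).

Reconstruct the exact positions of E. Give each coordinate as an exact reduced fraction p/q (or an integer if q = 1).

1. E_y = -23/3  [ED · FA = -2639/36]
2. E_x = -7  [|EB|² = 3136/9]
   → E = (-7, -23/3)

E = (-7, -23/3)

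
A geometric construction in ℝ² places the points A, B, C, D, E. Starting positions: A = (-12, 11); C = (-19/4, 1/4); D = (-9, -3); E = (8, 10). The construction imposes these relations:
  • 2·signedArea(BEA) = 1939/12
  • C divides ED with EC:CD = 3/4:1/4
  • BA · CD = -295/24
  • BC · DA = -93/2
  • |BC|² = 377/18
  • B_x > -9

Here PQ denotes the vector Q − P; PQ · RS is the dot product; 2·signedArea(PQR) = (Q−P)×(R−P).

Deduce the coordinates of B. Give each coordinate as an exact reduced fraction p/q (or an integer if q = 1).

1. B_x = -103/12  [BC · DA = -93/2 ∩ BA · CD = -295/24]
2. B_y = 11/4  [BC · DA = -93/2 ∩ BA · CD = -295/24]
   → B = (-103/12, 11/4)

B = (-103/12, 11/4)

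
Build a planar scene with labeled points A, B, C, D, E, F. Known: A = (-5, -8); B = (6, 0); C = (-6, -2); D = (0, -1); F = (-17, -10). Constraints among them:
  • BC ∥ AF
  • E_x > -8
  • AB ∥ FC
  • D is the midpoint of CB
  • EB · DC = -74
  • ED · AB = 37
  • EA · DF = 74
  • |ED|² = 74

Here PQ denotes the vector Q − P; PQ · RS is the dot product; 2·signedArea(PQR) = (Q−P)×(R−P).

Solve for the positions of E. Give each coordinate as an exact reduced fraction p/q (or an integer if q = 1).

1. E_x = -7  [EB · DC = -74 ∩ ED · AB = 37]
2. E_y = 4  [EB · DC = -74 ∩ ED · AB = 37]
   → E = (-7, 4)

E = (-7, 4)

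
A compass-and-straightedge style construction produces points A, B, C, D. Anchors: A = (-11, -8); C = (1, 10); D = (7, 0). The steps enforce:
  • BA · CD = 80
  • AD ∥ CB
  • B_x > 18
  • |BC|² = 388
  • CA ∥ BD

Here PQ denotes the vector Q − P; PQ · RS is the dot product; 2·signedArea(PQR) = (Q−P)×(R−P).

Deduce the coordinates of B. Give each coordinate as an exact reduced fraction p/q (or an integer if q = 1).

1. B_x = 19  [CA ∥ BD ∩ AD ∥ CB]
2. B_y = 18  [CA ∥ BD ∩ AD ∥ CB]
   → B = (19, 18)

B = (19, 18)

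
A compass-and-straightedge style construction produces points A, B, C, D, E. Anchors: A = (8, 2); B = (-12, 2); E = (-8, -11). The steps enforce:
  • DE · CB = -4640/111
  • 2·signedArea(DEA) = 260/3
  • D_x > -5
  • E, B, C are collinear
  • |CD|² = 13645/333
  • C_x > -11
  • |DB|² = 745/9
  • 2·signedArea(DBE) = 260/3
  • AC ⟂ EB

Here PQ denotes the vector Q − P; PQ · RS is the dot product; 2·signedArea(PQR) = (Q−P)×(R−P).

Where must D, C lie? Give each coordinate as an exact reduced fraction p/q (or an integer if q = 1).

1. D_x = -4  [2·signedArea(DEA) = 260/3 ∩ 2·signedArea(DBE) = 260/3]
2. D_y = -7/3  [2·signedArea(DEA) = 260/3 ∩ 2·signedArea(DBE) = 260/3]
   → D = (-4, -7/3)
3. C_x = -380/37  [DE · CB = -4640/111 ∩ E, B, C are collinear]
4. C_y = -134/37  [DE · CB = -4640/111 ∩ E, B, C are collinear]
   → C = (-380/37, -134/37)

C = (-380/37, -134/37)
D = (-4, -7/3)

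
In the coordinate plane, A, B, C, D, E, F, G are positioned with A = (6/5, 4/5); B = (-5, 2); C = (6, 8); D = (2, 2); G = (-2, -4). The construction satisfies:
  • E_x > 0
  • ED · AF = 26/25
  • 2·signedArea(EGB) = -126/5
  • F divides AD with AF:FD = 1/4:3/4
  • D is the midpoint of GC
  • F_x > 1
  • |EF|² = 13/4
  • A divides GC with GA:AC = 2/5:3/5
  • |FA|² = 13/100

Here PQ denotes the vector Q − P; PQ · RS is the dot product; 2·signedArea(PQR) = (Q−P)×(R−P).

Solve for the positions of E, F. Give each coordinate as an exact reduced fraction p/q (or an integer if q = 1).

E = (2/5, -2/5)
F = (7/5, 11/10)

1. F_x = 7/5  [F divides AD with AF:FD = 1/4:3/4]
2. F_y = 11/10  [F divides AD with AF:FD = 1/4:3/4]
   → F = (7/5, 11/10)
3. E_x = 2/5  [2·signedArea(EGB) = -126/5 ∩ ED · AF = 26/25]
4. E_y = -2/5  [2·signedArea(EGB) = -126/5 ∩ ED · AF = 26/25]
   → E = (2/5, -2/5)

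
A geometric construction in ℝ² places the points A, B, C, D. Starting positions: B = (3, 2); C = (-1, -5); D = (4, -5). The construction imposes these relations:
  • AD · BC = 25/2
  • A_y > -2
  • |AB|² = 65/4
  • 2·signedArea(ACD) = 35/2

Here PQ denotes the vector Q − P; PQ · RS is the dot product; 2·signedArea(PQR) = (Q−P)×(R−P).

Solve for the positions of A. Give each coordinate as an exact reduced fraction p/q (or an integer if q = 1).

A = (1, -3/2)

1. A_x = 1  [2·signedArea(ACD) = 35/2 ∩ AD · BC = 25/2]
2. A_y = -3/2  [2·signedArea(ACD) = 35/2 ∩ AD · BC = 25/2]
   → A = (1, -3/2)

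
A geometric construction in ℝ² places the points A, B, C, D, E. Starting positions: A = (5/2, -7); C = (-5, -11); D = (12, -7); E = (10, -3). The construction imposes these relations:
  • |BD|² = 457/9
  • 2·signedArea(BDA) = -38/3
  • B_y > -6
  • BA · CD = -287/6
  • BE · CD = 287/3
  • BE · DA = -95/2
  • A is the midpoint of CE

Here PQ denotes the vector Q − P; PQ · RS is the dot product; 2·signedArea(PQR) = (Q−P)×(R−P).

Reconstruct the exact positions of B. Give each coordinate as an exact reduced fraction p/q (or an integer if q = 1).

1. B_x = 5  [BE · DA = -95/2 ∩ BA · CD = -287/6]
2. B_y = -17/3  [BE · DA = -95/2 ∩ BA · CD = -287/6]
   → B = (5, -17/3)

B = (5, -17/3)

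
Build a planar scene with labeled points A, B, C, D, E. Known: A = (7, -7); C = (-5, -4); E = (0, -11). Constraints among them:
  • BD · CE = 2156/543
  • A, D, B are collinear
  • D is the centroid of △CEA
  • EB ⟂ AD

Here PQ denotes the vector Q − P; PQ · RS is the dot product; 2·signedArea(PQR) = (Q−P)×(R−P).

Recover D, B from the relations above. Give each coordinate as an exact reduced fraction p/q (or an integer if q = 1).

B = (-69/362, -2671/362)
D = (2/3, -22/3)

1. D_x = 2/3  [D is the centroid of △CEA]
2. D_y = -22/3  [D is the centroid of △CEA]
   → D = (2/3, -22/3)
3. B_x = -69/362  [A, D, B are collinear ∩ EB ⟂ AD]
4. B_y = -2671/362  [A, D, B are collinear ∩ EB ⟂ AD]
   → B = (-69/362, -2671/362)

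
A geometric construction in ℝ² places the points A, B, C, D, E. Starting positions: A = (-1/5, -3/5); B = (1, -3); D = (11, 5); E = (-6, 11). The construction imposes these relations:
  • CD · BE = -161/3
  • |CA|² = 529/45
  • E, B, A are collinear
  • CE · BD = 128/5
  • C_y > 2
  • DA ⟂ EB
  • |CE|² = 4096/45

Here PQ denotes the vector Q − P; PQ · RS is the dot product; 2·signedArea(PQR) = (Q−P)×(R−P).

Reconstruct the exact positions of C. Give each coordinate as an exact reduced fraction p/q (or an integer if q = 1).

1. C_x = -26/15  [CD · BE = -161/3 ∩ CE · BD = 128/5]
2. C_y = 37/15  [CD · BE = -161/3 ∩ CE · BD = 128/5]
   → C = (-26/15, 37/15)

C = (-26/15, 37/15)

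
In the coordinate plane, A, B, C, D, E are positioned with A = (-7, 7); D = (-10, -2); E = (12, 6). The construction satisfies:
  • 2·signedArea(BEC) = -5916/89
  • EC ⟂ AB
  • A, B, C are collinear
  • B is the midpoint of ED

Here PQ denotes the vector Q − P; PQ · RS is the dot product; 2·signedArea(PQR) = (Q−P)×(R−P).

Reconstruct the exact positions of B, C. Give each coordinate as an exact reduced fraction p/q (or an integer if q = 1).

1. B_x = 1  [B is the midpoint of ED]
2. B_y = 2  [B is the midpoint of ED]
   → B = (1, 2)
3. C_x = 633/89  [A, B, C are collinear ∩ EC ⟂ AB]
4. C_y = -162/89  [A, B, C are collinear ∩ EC ⟂ AB]
   → C = (633/89, -162/89)

B = (1, 2)
C = (633/89, -162/89)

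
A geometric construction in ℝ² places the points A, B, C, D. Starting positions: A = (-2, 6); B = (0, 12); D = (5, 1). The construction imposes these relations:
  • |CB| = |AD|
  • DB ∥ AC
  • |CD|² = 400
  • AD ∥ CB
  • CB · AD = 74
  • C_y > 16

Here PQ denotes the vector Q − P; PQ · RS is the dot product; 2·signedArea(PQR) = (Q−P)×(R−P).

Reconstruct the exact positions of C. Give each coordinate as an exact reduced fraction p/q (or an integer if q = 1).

C = (-7, 17)

1. C_x = -7  [AD ∥ CB ∩ DB ∥ AC]
2. C_y = 17  [AD ∥ CB ∩ DB ∥ AC]
   → C = (-7, 17)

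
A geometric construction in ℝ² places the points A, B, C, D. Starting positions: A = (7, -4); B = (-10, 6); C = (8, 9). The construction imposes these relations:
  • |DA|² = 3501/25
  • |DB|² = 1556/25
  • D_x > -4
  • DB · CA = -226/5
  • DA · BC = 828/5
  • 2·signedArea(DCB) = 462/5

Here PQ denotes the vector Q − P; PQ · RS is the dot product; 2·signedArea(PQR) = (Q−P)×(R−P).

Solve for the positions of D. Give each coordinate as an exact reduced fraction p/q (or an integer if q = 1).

D = (-16/5, 2)

1. D_x = -16/5  [DB · CA = -226/5 ∩ 2·signedArea(DCB) = 462/5]
2. D_y = 2  [DB · CA = -226/5 ∩ 2·signedArea(DCB) = 462/5]
   → D = (-16/5, 2)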